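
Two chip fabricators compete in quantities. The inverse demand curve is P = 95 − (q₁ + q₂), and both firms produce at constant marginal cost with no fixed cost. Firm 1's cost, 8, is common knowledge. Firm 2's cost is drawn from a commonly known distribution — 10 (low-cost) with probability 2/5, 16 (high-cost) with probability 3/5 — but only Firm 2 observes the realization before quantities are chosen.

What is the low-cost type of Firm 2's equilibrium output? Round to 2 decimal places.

27.07

Type-c best response for Firm 2: q₂(c) = (95 − c)/2 − q₁/2.
Firm 1 maximizes expected profit; its first-order condition is 95 − 2q₁ − E[q₂] − 8 = 0.
Substituting E[q₂] and solving: E[c₂] = 13.6, so q₁ = (95 − 2·8 + 13.6)/3 = 30.8667.
q₂(low-cost) = (95 − 10 − 30.8667)/2 = 27.0667.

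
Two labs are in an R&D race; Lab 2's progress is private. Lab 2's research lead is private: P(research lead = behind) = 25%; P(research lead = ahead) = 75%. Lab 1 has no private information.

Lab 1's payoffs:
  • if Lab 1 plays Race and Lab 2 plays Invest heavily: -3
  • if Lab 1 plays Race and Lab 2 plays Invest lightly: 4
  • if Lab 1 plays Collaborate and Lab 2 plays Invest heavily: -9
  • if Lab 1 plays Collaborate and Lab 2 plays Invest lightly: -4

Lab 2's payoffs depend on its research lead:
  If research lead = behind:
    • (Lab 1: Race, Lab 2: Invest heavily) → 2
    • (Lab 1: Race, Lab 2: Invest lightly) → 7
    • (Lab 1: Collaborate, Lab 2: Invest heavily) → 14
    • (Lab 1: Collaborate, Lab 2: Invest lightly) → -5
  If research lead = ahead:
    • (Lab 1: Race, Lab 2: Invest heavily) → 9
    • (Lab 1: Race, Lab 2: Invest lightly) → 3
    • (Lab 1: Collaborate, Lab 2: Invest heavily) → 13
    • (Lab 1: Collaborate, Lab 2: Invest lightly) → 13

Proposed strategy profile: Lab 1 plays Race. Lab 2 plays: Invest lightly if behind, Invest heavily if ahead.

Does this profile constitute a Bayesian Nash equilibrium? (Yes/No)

A profile is a BNE iff every type of every player is best-responding given beliefs about the other side.
Lab 1 plays Race: E[Race] = 0.25·(4) + 0.75·(-3) = -1.25; E[Collaborate] = -7.75. Best-responding. ✓
Lab 2 (research lead behind), facing Race: Invest heavily gives 2, Invest lightly gives 7. Proposed Invest lightly is best. ✓
Lab 2 (research lead ahead), facing Race: Invest heavily gives 9, Invest lightly gives 3. Proposed Invest heavily is best. ✓

Yes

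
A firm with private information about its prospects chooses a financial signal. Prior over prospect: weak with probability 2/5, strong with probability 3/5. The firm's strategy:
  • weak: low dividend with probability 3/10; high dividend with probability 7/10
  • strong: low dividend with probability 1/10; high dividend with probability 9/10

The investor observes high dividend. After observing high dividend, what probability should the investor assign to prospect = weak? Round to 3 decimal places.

P(high dividend) = (2/5)·(7/10) + (3/5)·(9/10) = 41/50
P(weak | high dividend) = ((2/5)·(7/10)) / (41/50) = (7/25) / (41/50) = 14/41

0.341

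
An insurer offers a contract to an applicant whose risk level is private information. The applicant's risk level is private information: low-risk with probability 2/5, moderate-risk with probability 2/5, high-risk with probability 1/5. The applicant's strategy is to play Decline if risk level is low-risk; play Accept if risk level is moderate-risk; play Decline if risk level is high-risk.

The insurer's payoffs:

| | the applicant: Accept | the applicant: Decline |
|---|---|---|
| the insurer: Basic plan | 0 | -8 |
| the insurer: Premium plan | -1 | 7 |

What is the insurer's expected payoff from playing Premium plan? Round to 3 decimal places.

3.800

Take the expectation over the applicant's risk level, weighting each type's action by its prior probability.
E[Premium plan] = 2/5·7 + 2/5·(-1) + 1/5·7 = 14/5 + (-2/5) + 7/5 = 19/5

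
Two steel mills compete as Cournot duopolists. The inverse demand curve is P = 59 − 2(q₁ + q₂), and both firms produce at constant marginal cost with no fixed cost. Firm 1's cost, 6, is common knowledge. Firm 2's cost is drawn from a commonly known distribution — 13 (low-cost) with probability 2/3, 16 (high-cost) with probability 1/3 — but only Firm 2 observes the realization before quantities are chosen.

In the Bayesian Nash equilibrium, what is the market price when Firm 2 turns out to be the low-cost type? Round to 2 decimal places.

25.83

Each type of Firm 2 best-responds to q₁; Firm 1 best-responds to the expected q₂ over Firm 2's types.
Firm 2 with cost c maximizes (59 − 2(q₁+q₂) − c)·q₂, giving q₂(c) = (59 − c − 2q₁)/4.
E[c₂] = 2/3·13 + 1/3·16 = 14
Firm 1's FOC against E[q₂] yields q₁ = (59 − 2·6 + E[c₂])/6 = (59 − 12 + 14)/6 = 10.1667.
q₂(low-cost) = 6.41667, so P = 59 − 2·(10.1667 + 6.41667) = 25.8333.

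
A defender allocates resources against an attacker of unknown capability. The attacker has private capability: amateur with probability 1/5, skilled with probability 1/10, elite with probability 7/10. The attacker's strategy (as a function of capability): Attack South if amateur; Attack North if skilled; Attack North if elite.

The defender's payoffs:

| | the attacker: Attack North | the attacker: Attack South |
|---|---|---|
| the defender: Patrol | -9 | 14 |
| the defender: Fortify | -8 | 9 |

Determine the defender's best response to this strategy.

Patrol

E[Patrol] = 1/5·(14) + 1/10·(-9) + 7/10·(-9) = -22/5
E[Fortify] = 1/5·(9) + 1/10·(-8) + 7/10·(-8) = -23/5
Best response: Patrol (-22/5 is the largest).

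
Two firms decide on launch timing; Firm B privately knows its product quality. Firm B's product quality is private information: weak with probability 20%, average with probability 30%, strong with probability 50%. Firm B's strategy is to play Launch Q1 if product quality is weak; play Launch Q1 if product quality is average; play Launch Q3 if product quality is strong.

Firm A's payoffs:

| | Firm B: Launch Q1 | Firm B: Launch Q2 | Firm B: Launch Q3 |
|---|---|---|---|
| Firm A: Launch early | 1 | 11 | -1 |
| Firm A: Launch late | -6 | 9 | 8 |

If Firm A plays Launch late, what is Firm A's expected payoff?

1

E[Launch late] = 0.2·(-6) + 0.3·(-6) + 0.5·8 = (-1.2) + (-1.8) + 4 = 1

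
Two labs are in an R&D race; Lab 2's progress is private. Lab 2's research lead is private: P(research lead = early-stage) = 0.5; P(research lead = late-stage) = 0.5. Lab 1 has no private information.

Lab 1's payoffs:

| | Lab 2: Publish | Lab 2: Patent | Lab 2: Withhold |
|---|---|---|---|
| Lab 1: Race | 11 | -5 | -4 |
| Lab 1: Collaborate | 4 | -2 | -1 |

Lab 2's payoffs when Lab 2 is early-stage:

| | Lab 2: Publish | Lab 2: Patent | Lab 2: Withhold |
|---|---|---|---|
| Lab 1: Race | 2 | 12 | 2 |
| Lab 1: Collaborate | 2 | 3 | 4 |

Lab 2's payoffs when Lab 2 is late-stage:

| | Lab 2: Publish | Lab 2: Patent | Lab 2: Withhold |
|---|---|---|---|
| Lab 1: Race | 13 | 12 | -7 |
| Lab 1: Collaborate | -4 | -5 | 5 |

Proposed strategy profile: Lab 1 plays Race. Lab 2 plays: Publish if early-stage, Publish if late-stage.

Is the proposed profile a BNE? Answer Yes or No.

A profile is a BNE iff every type of every player is best-responding given beliefs about the other side.
Lab 1 plays Race: E[Race] = 0.5·(11) + 0.5·(11) = 11; E[Collaborate] = 4. Best-responding. ✓
Lab 2 (research lead early-stage), facing Race: Publish gives 2, Patent gives 12, Withhold gives 2. Proposed Publish is not best — profitable deviation exists. ✗
Lab 2 (research lead late-stage), facing Race: Publish gives 13, Patent gives 12, Withhold gives -7. Proposed Publish is best. ✓

No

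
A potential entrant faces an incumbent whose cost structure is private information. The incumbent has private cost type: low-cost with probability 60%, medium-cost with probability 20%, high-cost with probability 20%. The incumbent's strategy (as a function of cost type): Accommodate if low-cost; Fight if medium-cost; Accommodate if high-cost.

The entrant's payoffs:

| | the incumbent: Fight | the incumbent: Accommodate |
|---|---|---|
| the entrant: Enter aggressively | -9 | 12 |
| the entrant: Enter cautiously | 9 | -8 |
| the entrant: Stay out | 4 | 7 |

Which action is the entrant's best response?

Enter aggressively

Compute the entrant's expected payoff for each action, taking the expectation over the incumbent's type.
E[Enter aggressively] = 0.6·(12) + 0.2·(-9) + 0.2·(12) = 7.8
E[Enter cautiously] = 0.6·(-8) + 0.2·(9) + 0.2·(-8) = -4.6
E[Stay out] = 0.6·(7) + 0.2·(4) + 0.2·(7) = 6.4
Best response: Enter aggressively (7.8 is the largest).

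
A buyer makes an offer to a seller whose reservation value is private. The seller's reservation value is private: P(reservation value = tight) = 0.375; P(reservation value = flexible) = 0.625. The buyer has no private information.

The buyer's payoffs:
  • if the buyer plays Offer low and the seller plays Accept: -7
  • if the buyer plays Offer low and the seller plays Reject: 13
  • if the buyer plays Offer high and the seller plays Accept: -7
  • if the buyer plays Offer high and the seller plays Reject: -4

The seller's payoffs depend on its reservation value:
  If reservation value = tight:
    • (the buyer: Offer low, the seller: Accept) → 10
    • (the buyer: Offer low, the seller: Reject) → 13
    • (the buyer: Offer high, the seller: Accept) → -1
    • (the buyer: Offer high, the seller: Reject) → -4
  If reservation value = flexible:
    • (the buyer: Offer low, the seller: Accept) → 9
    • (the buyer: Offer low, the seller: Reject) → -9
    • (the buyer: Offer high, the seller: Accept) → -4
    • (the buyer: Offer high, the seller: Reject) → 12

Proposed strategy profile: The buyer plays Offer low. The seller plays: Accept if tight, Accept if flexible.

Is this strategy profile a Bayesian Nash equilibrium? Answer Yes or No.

No

The buyer plays Offer low: E[Offer low] = 0.375·(-7) + 0.625·(-7) = -7; E[Offer high] = -7. Best-responding. ✓
The seller (reservation value tight), facing Offer low: Accept gives 10, Reject gives 13. Proposed Accept is not best — profitable deviation exists. ✗
The seller (reservation value flexible), facing Offer low: Accept gives 9, Reject gives -9. Proposed Accept is best. ✓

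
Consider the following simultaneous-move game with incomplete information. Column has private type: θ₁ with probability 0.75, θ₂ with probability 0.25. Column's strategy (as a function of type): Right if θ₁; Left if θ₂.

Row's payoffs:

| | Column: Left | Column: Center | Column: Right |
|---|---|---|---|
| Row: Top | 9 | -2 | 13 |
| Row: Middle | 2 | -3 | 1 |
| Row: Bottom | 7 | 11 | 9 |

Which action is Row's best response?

E[Top] = 0.75·(13) + 0.25·(9) = 12
E[Middle] = 0.75·(1) + 0.25·(2) = 1.25
E[Bottom] = 0.75·(9) + 0.25·(7) = 8.5
Best response: Top (12 is the largest).

Top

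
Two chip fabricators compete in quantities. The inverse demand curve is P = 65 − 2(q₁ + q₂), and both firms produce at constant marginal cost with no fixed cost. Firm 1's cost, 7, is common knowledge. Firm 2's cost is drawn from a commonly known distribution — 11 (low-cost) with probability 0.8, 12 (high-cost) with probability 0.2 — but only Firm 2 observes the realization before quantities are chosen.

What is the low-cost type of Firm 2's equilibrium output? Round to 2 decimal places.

Firm 2 with cost c maximizes (65 − 2(q₁+q₂) − c)·q₂, giving q₂(c) = (65 − c − 2q₁)/4.
E[c₂] = 0.8·11 + 0.2·12 = 11.2
Firm 1's FOC against E[q₂] yields q₁ = (65 − 2·7 + E[c₂])/6 = (65 − 14 + 11.2)/6 = 10.3667.
q₂(low-cost) = (65 − 11 − 2·10.3667)/4 = 8.31667.

8.32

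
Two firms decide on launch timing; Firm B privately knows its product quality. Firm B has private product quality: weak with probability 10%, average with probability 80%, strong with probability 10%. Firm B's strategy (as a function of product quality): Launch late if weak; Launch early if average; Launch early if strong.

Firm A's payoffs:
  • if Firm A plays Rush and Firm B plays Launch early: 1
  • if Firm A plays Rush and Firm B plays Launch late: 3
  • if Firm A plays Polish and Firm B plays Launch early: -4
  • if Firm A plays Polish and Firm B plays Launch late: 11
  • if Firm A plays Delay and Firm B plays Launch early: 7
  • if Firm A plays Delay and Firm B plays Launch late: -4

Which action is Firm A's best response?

Delay

E[Rush] = 0.1·(3) + 0.8·(1) + 0.1·(1) = 1.2
E[Polish] = 0.1·(11) + 0.8·(-4) + 0.1·(-4) = -2.5
E[Delay] = 0.1·(-4) + 0.8·(7) + 0.1·(7) = 5.9
Best response: Delay (5.9 is the largest).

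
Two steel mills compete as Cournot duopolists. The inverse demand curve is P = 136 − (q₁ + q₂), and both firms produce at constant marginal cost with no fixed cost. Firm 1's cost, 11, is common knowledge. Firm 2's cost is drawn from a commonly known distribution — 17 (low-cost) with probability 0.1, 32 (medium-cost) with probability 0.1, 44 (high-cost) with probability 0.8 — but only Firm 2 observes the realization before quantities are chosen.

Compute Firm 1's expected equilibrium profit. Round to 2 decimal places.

Type-c best response for Firm 2: q₂(c) = (136 − c)/2 − q₁/2.
Firm 1 maximizes expected profit; its first-order condition is 136 − 2q₁ − E[q₂] − 11 = 0.
Substituting E[q₂] and solving: E[c₂] = 40.1, so q₁ = (136 − 2·11 + 40.1)/3 = 51.3667.
E[P] = 136 − (q₁ + E[q₂]) = 62.3667; Firm 1's expected profit = (E[P] − 11)·q₁ = (62.3667 − 11)·51.3667 = 2638.53.

2638.53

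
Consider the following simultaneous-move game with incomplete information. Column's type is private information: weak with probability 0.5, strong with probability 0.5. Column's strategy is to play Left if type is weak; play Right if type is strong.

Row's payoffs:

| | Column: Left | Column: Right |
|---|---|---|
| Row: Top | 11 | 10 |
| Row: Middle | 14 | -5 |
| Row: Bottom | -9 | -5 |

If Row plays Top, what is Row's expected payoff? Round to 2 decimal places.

10.50

Take the expectation over Column's type, weighting each type's action by its prior probability.
E[Top] = 0.5·11 + 0.5·10 = 5.5 + 5 = 10.5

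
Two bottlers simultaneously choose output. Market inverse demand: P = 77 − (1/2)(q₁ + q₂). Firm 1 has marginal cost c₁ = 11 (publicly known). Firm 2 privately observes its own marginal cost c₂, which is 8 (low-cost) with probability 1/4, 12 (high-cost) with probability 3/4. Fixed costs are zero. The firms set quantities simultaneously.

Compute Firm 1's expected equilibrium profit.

Each type of Firm 2 best-responds to q₁; Firm 1 best-responds to the expected q₂ over Firm 2's types.
Firm 2 with cost c maximizes (77 − (1/2)(q₁+q₂) − c)·q₂, giving q₂(c) = (77 − c − (1/2)q₁).
E[c₂] = 1/4·8 + 3/4·12 = 11
Firm 1's FOC against E[q₂] yields q₁ = (77 − 2·11 + E[c₂])/(3/2) = (77 − 22 + 11)/(3/2) = 44.
E[P] = 77 − (1/2)·(q₁ + E[q₂]) = 33; Firm 1's expected profit = (E[P] − 11)·q₁ = (33 − 11)·44 = 968.

968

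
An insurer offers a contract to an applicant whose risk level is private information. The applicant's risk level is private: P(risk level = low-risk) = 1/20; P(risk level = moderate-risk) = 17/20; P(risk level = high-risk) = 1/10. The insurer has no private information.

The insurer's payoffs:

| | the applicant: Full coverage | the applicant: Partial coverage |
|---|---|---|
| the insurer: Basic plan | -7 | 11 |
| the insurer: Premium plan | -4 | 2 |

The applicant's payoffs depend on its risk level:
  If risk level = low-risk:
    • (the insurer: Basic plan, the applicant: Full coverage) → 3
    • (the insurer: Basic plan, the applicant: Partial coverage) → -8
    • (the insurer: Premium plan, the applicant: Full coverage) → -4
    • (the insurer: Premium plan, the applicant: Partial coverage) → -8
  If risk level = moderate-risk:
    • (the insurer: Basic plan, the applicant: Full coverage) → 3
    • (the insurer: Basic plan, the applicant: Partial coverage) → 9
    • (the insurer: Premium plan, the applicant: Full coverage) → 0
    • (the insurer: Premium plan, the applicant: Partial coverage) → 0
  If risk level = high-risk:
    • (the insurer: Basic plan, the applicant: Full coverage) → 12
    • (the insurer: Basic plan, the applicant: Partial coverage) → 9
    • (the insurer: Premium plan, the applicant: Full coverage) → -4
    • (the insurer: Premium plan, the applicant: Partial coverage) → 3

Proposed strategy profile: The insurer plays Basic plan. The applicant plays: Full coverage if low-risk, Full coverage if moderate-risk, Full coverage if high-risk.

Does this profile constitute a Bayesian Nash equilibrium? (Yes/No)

The insurer plays Basic plan: E[Basic plan] = 1/20·(-7) + 17/20·(-7) + 1/10·(-7) = -7; E[Premium plan] = -4. Not best-responding. ✗
The applicant (risk level low-risk), facing Basic plan: Full coverage gives 3, Partial coverage gives -8. Proposed Full coverage is best. ✓
The applicant (risk level moderate-risk), facing Basic plan: Full coverage gives 3, Partial coverage gives 9. Proposed Full coverage is not best — profitable deviation exists. ✗
The applicant (risk level high-risk), facing Basic plan: Full coverage gives 12, Partial coverage gives 9. Proposed Full coverage is best. ✓

No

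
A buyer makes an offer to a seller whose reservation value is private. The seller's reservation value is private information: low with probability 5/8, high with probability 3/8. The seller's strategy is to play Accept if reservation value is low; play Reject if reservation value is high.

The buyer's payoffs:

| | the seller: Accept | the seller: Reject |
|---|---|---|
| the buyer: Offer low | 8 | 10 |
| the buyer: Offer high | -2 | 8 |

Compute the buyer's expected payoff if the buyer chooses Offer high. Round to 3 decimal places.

Take the expectation over the seller's reservation value, weighting each type's action by its prior probability.
E[Offer high] = 5/8·(-2) + 3/8·8 = (-5/4) + 3 = 7/4

1.750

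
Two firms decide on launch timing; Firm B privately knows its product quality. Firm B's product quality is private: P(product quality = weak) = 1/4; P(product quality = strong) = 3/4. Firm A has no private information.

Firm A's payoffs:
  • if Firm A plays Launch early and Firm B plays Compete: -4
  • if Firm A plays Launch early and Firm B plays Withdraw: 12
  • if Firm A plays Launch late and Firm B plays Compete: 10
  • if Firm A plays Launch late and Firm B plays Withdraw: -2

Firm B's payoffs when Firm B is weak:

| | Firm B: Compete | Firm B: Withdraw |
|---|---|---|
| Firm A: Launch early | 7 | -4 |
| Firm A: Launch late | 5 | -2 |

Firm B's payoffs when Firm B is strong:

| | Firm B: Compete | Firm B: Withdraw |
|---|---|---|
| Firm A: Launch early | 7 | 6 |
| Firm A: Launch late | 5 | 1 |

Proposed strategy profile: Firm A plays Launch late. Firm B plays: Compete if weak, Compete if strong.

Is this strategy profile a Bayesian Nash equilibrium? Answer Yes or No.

Firm A plays Launch late: E[Launch late] = 1/4·(10) + 3/4·(10) = 10; E[Launch early] = -4. Best-responding. ✓
Firm B (product quality weak), facing Launch late: Compete gives 5, Withdraw gives -2. Proposed Compete is best. ✓
Firm B (product quality strong), facing Launch late: Compete gives 5, Withdraw gives 1. Proposed Compete is best. ✓

Yes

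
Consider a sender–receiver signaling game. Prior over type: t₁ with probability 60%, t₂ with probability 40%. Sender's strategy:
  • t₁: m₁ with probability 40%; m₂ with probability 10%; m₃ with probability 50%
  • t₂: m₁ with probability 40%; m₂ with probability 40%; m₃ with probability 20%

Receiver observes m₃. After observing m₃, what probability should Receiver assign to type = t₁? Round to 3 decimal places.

0.789

P(m₃) = 0.6·0.5 + 0.4·0.2 = 0.38
P(t₁ | m₃) = (0.6·0.5) / 0.38 = 0.3 / 0.38 = 0.789474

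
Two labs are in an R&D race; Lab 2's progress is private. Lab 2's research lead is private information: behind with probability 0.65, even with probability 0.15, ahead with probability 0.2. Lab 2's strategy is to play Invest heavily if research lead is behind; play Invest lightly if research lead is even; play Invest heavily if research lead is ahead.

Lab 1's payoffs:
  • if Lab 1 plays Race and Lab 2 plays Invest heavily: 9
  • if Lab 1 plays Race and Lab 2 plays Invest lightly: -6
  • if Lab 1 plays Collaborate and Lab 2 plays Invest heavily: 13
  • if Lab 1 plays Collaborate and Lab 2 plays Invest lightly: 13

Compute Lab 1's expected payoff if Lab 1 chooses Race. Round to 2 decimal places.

E[Race] = 0.65·9 + 0.15·(-6) + 0.2·9 = 5.85 + (-0.9) + 1.8 = 6.75

6.75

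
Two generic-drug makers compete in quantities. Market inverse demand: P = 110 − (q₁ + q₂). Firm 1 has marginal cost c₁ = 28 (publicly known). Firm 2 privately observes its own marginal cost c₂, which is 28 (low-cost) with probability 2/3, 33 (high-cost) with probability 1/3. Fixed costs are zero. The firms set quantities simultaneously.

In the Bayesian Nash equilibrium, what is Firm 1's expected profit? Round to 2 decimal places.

777.79

Firm 2 with cost c maximizes (110 − (q₁+q₂) − c)·q₂, giving q₂(c) = (110 − c − q₁)/2.
E[c₂] = 2/3·28 + 1/3·33 = 29.6667
Firm 1's FOC against E[q₂] yields q₁ = (110 − 2·28 + E[c₂])/3 = (110 − 56 + 29.6667)/3 = 27.8889.
E[P] = 110 − (q₁ + E[q₂]) = 55.8889; Firm 1's expected profit = (E[P] − 28)·q₁ = (55.8889 − 28)·27.8889 = 777.79.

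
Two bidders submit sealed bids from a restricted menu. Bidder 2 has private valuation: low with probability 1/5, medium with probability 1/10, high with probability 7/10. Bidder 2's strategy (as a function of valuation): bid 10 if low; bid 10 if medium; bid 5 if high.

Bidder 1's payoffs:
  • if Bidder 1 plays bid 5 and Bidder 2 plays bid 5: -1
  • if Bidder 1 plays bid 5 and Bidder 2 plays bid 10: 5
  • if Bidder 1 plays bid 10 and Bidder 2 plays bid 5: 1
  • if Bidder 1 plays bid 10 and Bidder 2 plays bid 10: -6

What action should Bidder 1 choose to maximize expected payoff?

bid 5

Compute Bidder 1's expected payoff for each action, taking the expectation over Bidder 2's type.
E[bid 5] = 1/5·(5) + 1/10·(5) + 7/10·(-1) = 4/5
E[bid 10] = 1/5·(-6) + 1/10·(-6) + 7/10·(1) = -11/10
Best response: bid 5 (4/5 is the largest).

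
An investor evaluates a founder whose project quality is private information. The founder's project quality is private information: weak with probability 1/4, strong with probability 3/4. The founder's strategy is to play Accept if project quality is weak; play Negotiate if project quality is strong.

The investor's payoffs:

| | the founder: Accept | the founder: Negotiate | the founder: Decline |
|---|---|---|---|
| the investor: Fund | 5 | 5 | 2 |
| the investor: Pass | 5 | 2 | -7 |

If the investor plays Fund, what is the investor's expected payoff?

E[Fund] = 1/4·5 + 3/4·5 = 5/4 + 15/4 = 5

5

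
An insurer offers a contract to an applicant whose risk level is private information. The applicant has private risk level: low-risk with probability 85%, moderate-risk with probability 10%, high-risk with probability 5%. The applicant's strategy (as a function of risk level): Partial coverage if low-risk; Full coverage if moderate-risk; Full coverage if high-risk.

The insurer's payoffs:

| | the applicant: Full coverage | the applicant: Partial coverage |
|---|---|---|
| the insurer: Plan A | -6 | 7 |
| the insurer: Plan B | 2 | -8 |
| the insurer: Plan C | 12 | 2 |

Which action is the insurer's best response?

Plan A

E[Plan A] = 0.85·(7) + 0.1·(-6) + 0.05·(-6) = 5.05
E[Plan B] = 0.85·(-8) + 0.1·(2) + 0.05·(2) = -6.5
E[Plan C] = 0.85·(2) + 0.1·(12) + 0.05·(12) = 3.5
Best response: Plan A (5.05 is the largest).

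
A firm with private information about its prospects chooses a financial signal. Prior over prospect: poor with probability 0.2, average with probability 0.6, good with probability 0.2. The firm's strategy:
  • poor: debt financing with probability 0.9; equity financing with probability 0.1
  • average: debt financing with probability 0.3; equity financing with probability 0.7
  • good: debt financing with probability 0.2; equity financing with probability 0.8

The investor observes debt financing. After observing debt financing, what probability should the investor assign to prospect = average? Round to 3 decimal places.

0.450

P(debt financing) = 0.2·0.9 + 0.6·0.3 + 0.2·0.2 = 0.4
P(average | debt financing) = (0.6·0.3) / 0.4 = 0.18 / 0.4 = 0.45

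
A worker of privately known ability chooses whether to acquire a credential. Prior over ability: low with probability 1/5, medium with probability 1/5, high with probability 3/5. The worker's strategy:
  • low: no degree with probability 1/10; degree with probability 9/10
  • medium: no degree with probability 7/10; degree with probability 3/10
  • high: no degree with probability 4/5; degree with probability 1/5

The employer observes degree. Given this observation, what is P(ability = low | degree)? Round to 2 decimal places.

0.50

Apply Bayes' rule using the sender's strategy as the likelihood.
P(degree) = (1/5)·(9/10) + (1/5)·(3/10) + (3/5)·(1/5) = 9/25
P(low | degree) = ((1/5)·(9/10)) / (9/25) = (9/50) / (9/25) = 1/2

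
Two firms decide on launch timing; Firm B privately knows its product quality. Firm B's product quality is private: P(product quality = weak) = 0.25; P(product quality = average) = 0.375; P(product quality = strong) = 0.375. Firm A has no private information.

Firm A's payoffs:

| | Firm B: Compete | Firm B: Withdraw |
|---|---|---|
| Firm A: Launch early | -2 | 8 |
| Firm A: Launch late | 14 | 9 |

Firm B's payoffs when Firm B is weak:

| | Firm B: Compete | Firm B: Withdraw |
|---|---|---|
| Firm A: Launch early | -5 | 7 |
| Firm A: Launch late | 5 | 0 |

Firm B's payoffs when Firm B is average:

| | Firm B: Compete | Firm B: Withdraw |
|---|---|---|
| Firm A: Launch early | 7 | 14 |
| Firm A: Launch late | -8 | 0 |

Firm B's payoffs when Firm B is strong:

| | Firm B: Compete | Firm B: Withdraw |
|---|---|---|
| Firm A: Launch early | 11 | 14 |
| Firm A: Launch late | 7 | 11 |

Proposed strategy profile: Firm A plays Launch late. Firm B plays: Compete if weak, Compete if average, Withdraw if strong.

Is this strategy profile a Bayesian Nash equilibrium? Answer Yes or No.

No

A profile is a BNE iff every type of every player is best-responding given beliefs about the other side.
Firm A plays Launch late: E[Launch late] = 0.25·(14) + 0.375·(14) + 0.375·(9) = 12.125; E[Launch early] = 1.75. Best-responding. ✓
Firm B (product quality weak), facing Launch late: Compete gives 5, Withdraw gives 0. Proposed Compete is best. ✓
Firm B (product quality average), facing Launch late: Compete gives -8, Withdraw gives 0. Proposed Compete is not best — profitable deviation exists. ✗
Firm B (product quality strong), facing Launch late: Compete gives 7, Withdraw gives 11. Proposed Withdraw is best. ✓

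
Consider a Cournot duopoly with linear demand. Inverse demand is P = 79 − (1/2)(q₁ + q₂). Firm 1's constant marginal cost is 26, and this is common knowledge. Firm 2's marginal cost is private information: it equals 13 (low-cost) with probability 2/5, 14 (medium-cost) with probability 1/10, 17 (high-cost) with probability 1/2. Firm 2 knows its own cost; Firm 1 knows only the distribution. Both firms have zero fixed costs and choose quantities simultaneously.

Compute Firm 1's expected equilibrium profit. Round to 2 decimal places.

393.87

Type-c best response for Firm 2: q₂(c) = (79 − c) − q₁/2.
Firm 1 maximizes expected profit; its first-order condition is 79 − q₁ − (1/2)E[q₂] − 26 = 0.
Substituting E[q₂] and solving: E[c₂] = 15.1, so q₁ = (79 − 2·26 + 15.1)/(3/2) = 28.0667.
E[P] = 79 − (1/2)·(q₁ + E[q₂]) = 40.0333; Firm 1's expected profit = (E[P] − 26)·q₁ = (40.0333 − 26)·28.0667 = 393.869.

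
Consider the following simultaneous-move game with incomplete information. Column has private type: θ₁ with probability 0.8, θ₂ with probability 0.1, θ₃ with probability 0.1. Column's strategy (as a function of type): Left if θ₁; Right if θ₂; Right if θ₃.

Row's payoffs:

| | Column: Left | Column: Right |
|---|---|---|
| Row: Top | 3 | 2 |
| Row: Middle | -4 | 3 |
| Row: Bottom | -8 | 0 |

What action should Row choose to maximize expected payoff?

Top

E[Top] = 0.8·(3) + 0.1·(2) + 0.1·(2) = 2.8
E[Middle] = 0.8·(-4) + 0.1·(3) + 0.1·(3) = -2.6
E[Bottom] = 0.8·(-8) + 0.1·(0) + 0.1·(0) = -6.4
Best response: Top (2.8 is the largest).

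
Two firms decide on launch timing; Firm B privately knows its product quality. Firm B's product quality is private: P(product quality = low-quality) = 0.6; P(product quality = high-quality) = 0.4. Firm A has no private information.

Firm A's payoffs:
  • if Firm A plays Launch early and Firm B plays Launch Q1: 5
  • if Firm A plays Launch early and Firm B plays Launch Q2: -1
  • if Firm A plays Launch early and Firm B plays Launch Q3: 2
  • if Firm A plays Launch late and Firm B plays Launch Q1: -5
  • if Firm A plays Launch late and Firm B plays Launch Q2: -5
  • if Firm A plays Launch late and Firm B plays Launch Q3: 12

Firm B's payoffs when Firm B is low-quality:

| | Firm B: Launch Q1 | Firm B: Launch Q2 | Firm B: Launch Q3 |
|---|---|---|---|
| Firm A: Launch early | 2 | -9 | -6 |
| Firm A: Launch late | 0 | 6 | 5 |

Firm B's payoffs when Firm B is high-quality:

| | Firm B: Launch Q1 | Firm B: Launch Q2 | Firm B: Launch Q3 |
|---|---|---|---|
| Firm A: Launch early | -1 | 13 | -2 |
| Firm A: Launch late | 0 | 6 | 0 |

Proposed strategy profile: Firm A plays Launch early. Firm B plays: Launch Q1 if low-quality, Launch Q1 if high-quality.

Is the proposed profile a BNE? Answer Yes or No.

No

Firm A plays Launch early: E[Launch early] = 0.6·(5) + 0.4·(5) = 5; E[Launch late] = -5. Best-responding. ✓
Firm B (product quality low-quality), facing Launch early: Launch Q1 gives 2, Launch Q2 gives -9, Launch Q3 gives -6. Proposed Launch Q1 is best. ✓
Firm B (product quality high-quality), facing Launch early: Launch Q1 gives -1, Launch Q2 gives 13, Launch Q3 gives -2. Proposed Launch Q1 is not best — profitable deviation exists. ✗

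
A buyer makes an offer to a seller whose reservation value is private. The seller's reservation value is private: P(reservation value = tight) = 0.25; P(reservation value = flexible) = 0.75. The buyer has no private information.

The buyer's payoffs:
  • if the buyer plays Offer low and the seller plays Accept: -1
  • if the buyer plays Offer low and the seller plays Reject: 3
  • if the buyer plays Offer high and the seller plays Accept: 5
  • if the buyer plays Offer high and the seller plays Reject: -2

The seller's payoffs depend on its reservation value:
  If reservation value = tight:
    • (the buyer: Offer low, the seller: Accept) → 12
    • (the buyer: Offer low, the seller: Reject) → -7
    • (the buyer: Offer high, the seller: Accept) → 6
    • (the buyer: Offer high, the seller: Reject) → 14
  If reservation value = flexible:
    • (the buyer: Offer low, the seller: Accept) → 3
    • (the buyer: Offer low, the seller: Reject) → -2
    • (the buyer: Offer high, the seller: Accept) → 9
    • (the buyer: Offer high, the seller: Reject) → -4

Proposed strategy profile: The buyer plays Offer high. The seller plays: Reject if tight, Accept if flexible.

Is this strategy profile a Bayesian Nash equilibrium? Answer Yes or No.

The buyer plays Offer high: E[Offer high] = 0.25·(-2) + 0.75·(5) = 3.25; E[Offer low] = 0. Best-responding. ✓
The seller (reservation value tight), facing Offer high: Accept gives 6, Reject gives 14. Proposed Reject is best. ✓
The seller (reservation value flexible), facing Offer high: Accept gives 9, Reject gives -4. Proposed Accept is best. ✓

Yes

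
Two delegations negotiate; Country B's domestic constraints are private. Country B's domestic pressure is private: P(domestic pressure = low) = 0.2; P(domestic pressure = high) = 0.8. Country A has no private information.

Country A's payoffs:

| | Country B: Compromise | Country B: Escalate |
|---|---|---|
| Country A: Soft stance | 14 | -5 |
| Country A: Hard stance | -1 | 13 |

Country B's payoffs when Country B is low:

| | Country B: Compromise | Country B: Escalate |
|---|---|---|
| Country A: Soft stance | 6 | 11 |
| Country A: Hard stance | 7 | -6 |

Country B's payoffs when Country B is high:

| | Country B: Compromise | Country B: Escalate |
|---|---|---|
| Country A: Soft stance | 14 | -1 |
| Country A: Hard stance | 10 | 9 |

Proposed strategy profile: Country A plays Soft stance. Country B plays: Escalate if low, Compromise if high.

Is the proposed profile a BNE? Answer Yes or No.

Yes

Country A plays Soft stance: E[Soft stance] = 0.2·(-5) + 0.8·(14) = 10.2; E[Hard stance] = 1.8. Best-responding. ✓
Country B (domestic pressure low), facing Soft stance: Compromise gives 6, Escalate gives 11. Proposed Escalate is best. ✓
Country B (domestic pressure high), facing Soft stance: Compromise gives 14, Escalate gives -1. Proposed Compromise is best. ✓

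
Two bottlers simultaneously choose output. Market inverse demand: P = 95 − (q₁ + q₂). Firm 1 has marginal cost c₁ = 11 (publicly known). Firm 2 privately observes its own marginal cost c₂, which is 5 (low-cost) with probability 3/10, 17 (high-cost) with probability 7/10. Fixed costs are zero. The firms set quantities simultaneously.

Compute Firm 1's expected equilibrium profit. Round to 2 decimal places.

Type-c best response for Firm 2: q₂(c) = (95 − c)/2 − q₁/2.
Firm 1 maximizes expected profit; its first-order condition is 95 − 2q₁ − E[q₂] − 11 = 0.
Substituting E[q₂] and solving: E[c₂] = 13.4, so q₁ = (95 − 2·11 + 13.4)/3 = 28.8.
E[P] = 95 − (q₁ + E[q₂]) = 39.8; Firm 1's expected profit = (E[P] − 11)·q₁ = (39.8 − 11)·28.8 = 829.44.

829.44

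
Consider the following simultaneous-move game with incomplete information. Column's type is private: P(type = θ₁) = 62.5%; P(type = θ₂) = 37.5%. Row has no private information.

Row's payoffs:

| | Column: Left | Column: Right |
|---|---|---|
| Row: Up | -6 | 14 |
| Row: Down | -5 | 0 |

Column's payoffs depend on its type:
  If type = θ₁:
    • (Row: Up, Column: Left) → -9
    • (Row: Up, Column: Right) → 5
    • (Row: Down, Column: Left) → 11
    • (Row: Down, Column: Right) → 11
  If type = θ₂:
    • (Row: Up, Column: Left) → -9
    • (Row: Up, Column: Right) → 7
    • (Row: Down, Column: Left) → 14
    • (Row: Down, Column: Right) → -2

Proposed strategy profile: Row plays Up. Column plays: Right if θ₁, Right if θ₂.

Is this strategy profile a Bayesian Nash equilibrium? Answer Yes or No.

Yes

A profile is a BNE iff every type of every player is best-responding given beliefs about the other side.
Row plays Up: E[Up] = 0.625·(14) + 0.375·(14) = 14; E[Down] = 0. Best-responding. ✓
Column (type θ₁), facing Up: Left gives -9, Right gives 5. Proposed Right is best. ✓
Column (type θ₂), facing Up: Left gives -9, Right gives 7. Proposed Right is best. ✓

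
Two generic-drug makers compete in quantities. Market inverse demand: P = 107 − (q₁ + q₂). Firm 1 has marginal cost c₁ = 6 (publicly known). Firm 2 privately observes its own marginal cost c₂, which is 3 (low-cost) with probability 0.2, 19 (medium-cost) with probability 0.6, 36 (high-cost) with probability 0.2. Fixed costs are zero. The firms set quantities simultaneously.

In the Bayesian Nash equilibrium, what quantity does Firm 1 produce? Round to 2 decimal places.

Firm 2 with cost c maximizes (107 − (q₁+q₂) − c)·q₂, giving q₂(c) = (107 − c − q₁)/2.
E[c₂] = 0.2·3 + 0.6·19 + 0.2·36 = 19.2
Firm 1's FOC against E[q₂] yields q₁ = (107 − 2·6 + E[c₂])/3 = (107 − 12 + 19.2)/3 = 38.0667.

38.07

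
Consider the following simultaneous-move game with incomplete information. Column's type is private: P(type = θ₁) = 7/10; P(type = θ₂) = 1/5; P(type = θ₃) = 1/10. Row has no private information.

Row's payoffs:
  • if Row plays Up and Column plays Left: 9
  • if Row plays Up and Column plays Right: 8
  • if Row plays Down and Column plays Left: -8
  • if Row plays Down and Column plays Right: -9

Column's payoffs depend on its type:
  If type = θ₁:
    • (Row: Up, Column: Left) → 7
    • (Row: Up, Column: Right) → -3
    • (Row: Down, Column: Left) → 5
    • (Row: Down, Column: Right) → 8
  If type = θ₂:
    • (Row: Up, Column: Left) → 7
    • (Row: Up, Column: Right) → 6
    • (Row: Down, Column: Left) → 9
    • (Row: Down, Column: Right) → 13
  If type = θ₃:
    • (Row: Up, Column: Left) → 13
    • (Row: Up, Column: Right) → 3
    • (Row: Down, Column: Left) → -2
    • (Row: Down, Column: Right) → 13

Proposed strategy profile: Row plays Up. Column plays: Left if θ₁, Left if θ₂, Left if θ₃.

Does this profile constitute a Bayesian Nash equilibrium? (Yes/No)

Yes

A profile is a BNE iff every type of every player is best-responding given beliefs about the other side.
Row plays Up: E[Up] = 7/10·(9) + 1/5·(9) + 1/10·(9) = 9; E[Down] = -8. Best-responding. ✓
Column (type θ₁), facing Up: Left gives 7, Right gives -3. Proposed Left is best. ✓
Column (type θ₂), facing Up: Left gives 7, Right gives 6. Proposed Left is best. ✓
Column (type θ₃), facing Up: Left gives 13, Right gives 3. Proposed Left is best. ✓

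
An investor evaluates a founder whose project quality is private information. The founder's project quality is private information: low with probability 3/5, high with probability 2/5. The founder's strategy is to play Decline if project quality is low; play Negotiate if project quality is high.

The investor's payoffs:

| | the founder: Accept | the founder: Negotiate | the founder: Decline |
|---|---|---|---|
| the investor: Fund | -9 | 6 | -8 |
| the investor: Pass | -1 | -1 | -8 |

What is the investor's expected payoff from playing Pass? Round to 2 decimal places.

-5.20

Take the expectation over the founder's project quality, weighting each type's action by its prior probability.
E[Pass] = 3/5·(-8) + 2/5·(-1) = (-24/5) + (-2/5) = -26/5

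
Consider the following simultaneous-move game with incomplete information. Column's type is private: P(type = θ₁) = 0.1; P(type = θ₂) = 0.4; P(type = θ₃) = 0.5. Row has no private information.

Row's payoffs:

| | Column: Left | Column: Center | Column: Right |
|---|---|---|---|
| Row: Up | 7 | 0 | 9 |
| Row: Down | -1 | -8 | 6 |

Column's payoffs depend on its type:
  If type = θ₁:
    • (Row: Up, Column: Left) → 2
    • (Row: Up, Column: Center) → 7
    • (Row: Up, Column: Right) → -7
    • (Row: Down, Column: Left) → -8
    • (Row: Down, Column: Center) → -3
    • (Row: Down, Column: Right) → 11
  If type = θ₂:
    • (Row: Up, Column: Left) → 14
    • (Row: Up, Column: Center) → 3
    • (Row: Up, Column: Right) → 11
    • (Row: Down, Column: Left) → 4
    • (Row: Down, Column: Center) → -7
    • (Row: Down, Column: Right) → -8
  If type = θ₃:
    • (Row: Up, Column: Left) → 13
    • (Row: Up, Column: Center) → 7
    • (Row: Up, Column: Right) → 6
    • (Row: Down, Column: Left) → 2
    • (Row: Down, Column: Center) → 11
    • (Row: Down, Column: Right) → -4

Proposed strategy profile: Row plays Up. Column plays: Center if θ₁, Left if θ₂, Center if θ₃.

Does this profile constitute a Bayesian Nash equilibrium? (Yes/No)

Row plays Up: E[Up] = 0.1·(0) + 0.4·(7) + 0.5·(0) = 2.8; E[Down] = -5.2. Best-responding. ✓
Column (type θ₁), facing Up: Left gives 2, Center gives 7, Right gives -7. Proposed Center is best. ✓
Column (type θ₂), facing Up: Left gives 14, Center gives 3, Right gives 11. Proposed Left is best. ✓
Column (type θ₃), facing Up: Left gives 13, Center gives 7, Right gives 6. Proposed Center is not best — profitable deviation exists. ✗

No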